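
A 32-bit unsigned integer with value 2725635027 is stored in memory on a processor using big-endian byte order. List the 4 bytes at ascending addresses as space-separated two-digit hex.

A2 75 E3 D3

2725635027 in hexadecimal, padded to 32 bits, is 0xA275E3D3.
Split into bytes (most-significant first): A2 75 E3 D3.
Big-endian stores the most-significant byte at the lowest address.
So the memory order matches the most-significant-first order: A2 75 E3 D3.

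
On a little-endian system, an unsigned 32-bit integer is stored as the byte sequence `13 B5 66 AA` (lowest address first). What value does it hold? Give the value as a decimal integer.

Little-endian: lowest address holds the least-significant byte.
Reassemble most-significant byte first: AA 66 B5 13 → 0xAA66B513.
0xAA66B513 = 2858857747.

2858857747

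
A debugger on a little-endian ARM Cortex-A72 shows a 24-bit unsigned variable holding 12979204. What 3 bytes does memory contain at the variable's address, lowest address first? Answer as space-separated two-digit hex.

12979204 in hexadecimal, padded to 24 bits, is 0xC60C04.
Split into bytes (most-significant first): C6 0C 04.
In little-endian order the low byte comes first in memory.
So at ascending addresses the bytes are 04 0C C6.

04 0C C6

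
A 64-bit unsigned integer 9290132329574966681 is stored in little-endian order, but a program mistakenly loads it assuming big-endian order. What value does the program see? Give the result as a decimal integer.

11035420990156762496

9290132329574966681 in 64-bit hexadecimal is 0x80ED2E21ECB02599.
Stored little-endian, the bytes at ascending addresses are 99 25 B0 EC 21 2E ED 80.
Read back as big-endian, the last byte is least significant, giving 0x9925B0EC212EED80.
0x9925B0EC212EED80 = 11035420990156762496.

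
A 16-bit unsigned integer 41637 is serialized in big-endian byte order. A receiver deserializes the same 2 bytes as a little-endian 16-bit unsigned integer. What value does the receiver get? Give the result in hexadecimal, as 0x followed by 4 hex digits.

0xA5A2

41637 in 16-bit hexadecimal is 0xA2A5.
Stored big-endian, the bytes at ascending addresses are A2 A5.
Read back as little-endian, the first byte is least significant, giving 0xA5A2.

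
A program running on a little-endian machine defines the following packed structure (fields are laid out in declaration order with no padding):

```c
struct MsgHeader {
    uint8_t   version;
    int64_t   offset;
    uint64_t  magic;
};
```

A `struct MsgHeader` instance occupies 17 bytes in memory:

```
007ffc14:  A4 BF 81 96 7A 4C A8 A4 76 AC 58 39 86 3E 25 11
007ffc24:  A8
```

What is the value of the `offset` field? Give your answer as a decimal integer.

8549143039083708863

`offset` follows `version` (1 byte), so it starts at byte offset 1 and occupies 8 bytes.
Bytes at offsets 1..8: BF 81 96 7A 4C A8 A4 76.
Little-endian: lowest address holds the least-significant byte.
Reassemble most-significant byte first: 76 A4 A8 4C 7A 96 81 BF → 0x76A4A84C7A9681BF.
0x76A4A84C7A9681BF = 8549143039083708863.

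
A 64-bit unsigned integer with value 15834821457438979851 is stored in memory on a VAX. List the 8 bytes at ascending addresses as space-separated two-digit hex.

0B 37 62 14 38 96 C0 DB

15834821457438979851 in hexadecimal, padded to 64 bits, is 0xDBC096381462370B.
Split into bytes (most-significant first): DB C0 96 38 14 62 37 0B.
Little-endian stores the least-significant byte at the lowest address.
So at ascending addresses the bytes are 0B 37 62 14 38 96 C0 DB.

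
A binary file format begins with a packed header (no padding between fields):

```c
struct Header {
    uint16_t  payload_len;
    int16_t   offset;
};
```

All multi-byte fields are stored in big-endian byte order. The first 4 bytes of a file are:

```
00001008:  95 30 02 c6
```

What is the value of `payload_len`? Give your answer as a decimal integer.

`payload_len` is the first field, at byte offset 0, occupying 2 bytes.
Bytes at offsets 0..1: 95 30.
Big-endian stores the most-significant byte at the lowest address.
The bytes are already most-significant first: 0x9530.
0x9530 = 38192.

38192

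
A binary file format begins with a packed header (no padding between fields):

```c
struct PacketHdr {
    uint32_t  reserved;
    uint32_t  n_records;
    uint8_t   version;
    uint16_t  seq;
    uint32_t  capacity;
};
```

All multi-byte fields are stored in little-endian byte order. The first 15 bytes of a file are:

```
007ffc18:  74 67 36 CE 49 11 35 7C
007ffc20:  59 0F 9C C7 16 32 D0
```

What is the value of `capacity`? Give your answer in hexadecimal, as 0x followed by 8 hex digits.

`capacity` follows `reserved` (4 B), `n_records` (4 B), `version` (1 B), `seq` (2 B), so it starts at offset 4 + 4 + 1 + 2 = 11 and occupies 4 bytes.
Bytes at offsets 11..14: C7 16 32 D0.
In little-endian order the low byte comes first in memory.
Reassemble most-significant byte first: D0 32 16 C7 → 0xD03216C7.

0xD03216C7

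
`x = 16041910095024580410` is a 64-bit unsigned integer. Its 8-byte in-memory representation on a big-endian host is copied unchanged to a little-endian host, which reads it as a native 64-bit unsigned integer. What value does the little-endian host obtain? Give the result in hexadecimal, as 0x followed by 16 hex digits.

0x3A67B1DC3C50A0DE

16041910095024580410 in 64-bit hexadecimal is 0xDEA0503CDCB1673A.
Stored big-endian, the bytes at ascending addresses are DE A0 50 3C DC B1 67 3A.
Read back as little-endian, the first byte is least significant, giving 0x3A67B1DC3C50A0DE.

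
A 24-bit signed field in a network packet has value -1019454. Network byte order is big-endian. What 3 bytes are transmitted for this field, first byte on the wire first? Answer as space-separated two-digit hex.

F0 71 C2

Two's complement of -1019454 in 24 bits: 1019454 = 0x0F8E3E; invert → 0xF071C1; add 1 → 0xF071C2.
Split into bytes (most-significant first): F0 71 C2.
Big-endian stores the most-significant byte at the lowest address.
So the memory order matches the most-significant-first order: F0 71 C2.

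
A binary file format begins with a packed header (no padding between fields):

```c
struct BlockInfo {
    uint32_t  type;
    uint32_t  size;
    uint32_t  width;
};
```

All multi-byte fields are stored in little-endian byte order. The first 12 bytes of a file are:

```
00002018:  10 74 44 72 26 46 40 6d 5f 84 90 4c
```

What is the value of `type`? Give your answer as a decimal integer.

1917088784

`type` is the first field, at byte offset 0, occupying 4 bytes.
Bytes at offsets 0..3: 10 74 44 72.
Little-endian: lowest address holds the least-significant byte.
Reassemble most-significant byte first: 72 44 74 10 → 0x72447410.
0x72447410 = 1917088784.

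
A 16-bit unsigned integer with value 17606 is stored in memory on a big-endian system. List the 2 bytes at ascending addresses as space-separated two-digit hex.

44 C6

17606 in hexadecimal, padded to 16 bits, is 0x44C6.
Split into bytes (most-significant first): 44 C6.
In big-endian order the high byte comes first in memory.
So the memory order matches the most-significant-first order: 44 C6.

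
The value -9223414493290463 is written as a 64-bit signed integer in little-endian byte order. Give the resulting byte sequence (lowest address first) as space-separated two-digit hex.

Two's complement of -9223414493290463 in 64 bits: 9223414493290463 = 0x0020C4A5887D1FDF; invert → 0xFFDF3B5A7782E020; add 1 → 0xFFDF3B5A7782E021.
Split into bytes (most-significant first): FF DF 3B 5A 77 82 E0 21.
In little-endian order the low byte comes first in memory.
So at ascending addresses the bytes are 21 E0 82 77 5A 3B DF FF.

21 E0 82 77 5A 3B DF FF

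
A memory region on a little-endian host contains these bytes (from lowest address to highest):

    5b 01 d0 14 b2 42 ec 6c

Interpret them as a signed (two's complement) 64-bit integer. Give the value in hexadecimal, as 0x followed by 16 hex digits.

0x6CEC42B214D0015B

In little-endian order the low byte comes first in memory.
Reassemble most-significant byte first: 6C EC 42 B2 14 D0 01 5B → 0x6CEC42B214D0015B.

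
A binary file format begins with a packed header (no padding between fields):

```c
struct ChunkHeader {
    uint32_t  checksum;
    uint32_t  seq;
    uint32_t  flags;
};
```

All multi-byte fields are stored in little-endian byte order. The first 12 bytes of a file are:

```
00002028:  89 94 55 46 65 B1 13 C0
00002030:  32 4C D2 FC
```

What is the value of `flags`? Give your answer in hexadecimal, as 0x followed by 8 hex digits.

0xFCD24C32

`flags` follows `checksum` (4 B), `seq` (4 B), so it starts at offset 4 + 4 = 8 and occupies 4 bytes.
Bytes at offsets 8..11: 32 4C D2 FC.
In little-endian order the low byte comes first in memory.
Reassemble most-significant byte first: FC D2 4C 32 → 0xFCD24C32.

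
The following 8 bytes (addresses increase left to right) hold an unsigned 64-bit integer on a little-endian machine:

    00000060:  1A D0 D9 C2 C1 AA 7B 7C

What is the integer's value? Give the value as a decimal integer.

8969950832012939290

Little-endian: lowest address holds the least-significant byte.
Reassemble most-significant byte first: 7C 7B AA C1 C2 D9 D0 1A → 0x7C7BAAC1C2D9D01A.
0x7C7BAAC1C2D9D01A = 8969950832012939290.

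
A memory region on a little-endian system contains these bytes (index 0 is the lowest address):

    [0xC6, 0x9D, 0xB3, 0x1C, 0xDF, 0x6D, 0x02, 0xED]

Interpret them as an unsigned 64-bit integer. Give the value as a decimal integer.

17078333541969010118

In little-endian order the low byte comes first in memory.
Reassemble most-significant byte first: ED 02 6D DF 1C B3 9D C6 → 0xED026DDF1CB39DC6.
0xED026DDF1CB39DC6 = 17078333541969010118.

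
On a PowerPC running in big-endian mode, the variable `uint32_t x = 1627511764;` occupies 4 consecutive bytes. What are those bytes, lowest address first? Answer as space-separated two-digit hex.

1627511764 in hexadecimal, padded to 32 bits, is 0x6101DBD4.
Split into bytes (most-significant first): 61 01 DB D4.
Big-endian stores the most-significant byte at the lowest address.
So the memory order matches the most-significant-first order: 61 01 DB D4.

61 01 DB D4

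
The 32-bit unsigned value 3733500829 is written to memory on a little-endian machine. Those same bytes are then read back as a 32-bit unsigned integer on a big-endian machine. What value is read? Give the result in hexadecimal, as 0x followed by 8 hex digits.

0x9DB388DE

3733500829 in 32-bit hexadecimal is 0xDE88B39D.
Stored little-endian, the bytes at ascending addresses are 9D B3 88 DE.
Read back as big-endian, the last byte is least significant, giving 0x9DB388DE.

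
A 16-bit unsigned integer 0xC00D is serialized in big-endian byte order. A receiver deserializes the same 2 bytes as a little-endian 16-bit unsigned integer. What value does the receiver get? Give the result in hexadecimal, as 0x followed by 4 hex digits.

0x0DC0

Stored big-endian, the bytes at ascending addresses are C0 0D.
Read back as little-endian, the first byte is least significant, giving 0x0DC0.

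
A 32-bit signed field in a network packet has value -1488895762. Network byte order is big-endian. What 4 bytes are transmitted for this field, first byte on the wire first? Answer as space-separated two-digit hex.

A7 41 40 EE

Two's complement of -1488895762 in 32 bits: 1488895762 = 0x58BEBF12; invert → 0xA74140ED; add 1 → 0xA74140EE.
Split into bytes (most-significant first): A7 41 40 EE.
Big-endian: lowest address holds the most-significant byte.
So the memory order matches the most-significant-first order: A7 41 40 EE.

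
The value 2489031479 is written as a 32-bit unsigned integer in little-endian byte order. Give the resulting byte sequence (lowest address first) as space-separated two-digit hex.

2489031479 in hexadecimal, padded to 32 bits, is 0x945B9B37.
Split into bytes (most-significant first): 94 5B 9B 37.
Little-endian: lowest address holds the least-significant byte.
So at ascending addresses the bytes are 37 9B 5B 94.

37 9B 5B 94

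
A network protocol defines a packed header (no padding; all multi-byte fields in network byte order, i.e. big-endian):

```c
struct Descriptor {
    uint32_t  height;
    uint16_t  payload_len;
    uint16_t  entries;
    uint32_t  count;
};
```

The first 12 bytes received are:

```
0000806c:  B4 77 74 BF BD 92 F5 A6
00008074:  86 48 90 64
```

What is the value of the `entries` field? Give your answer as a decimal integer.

`entries` follows `height` (4 B), `payload_len` (2 B), so it starts at offset 4 + 2 = 6 and occupies 2 bytes.
Bytes at offsets 6..7: F5 A6.
Big-endian: lowest address holds the most-significant byte.
The bytes are already most-significant first: 0xF5A6.
0xF5A6 = 62886.

62886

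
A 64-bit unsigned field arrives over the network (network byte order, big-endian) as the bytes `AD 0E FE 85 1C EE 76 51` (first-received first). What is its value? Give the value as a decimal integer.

12470184265904977489

Big-endian: lowest address holds the most-significant byte.
The bytes are already most-significant first: 0xAD0EFE851CEE7651.
0xAD0EFE851CEE7651 = 12470184265904977489.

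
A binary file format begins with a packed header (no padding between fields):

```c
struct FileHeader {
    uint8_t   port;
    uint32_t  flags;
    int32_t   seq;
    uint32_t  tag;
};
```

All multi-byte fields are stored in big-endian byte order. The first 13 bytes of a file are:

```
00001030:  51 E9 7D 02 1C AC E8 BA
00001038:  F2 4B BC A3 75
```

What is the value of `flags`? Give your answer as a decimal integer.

3917283868

`flags` follows `port` (1 byte), so it starts at byte offset 1 and occupies 4 bytes.
Bytes at offsets 1..4: E9 7D 02 1C.
In big-endian order the high byte comes first in memory.
The bytes are already most-significant first: 0xE97D021C.
0xE97D021C = 3917283868.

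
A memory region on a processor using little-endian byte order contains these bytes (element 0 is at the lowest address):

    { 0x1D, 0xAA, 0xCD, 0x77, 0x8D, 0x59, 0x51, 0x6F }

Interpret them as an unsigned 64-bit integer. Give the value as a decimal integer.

8021290875458791965

Little-endian: lowest address holds the least-significant byte.
Reassemble most-significant byte first: 6F 51 59 8D 77 CD AA 1D → 0x6F51598D77CDAA1D.
0x6F51598D77CDAA1D = 8021290875458791965.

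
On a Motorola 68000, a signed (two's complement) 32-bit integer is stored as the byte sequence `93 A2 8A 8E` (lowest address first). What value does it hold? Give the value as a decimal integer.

In big-endian order the high byte comes first in memory.
The bytes are already most-significant first: 0x93A28A8E.
Top bit is set, so as a signed 32-bit value this is 0x93A28A8E − 2^32 = -1818064242.

-1818064242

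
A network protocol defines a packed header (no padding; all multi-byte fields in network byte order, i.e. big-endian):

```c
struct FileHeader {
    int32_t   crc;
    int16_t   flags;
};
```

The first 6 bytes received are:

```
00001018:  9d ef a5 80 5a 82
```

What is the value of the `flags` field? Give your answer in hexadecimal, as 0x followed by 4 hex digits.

`flags` follows `crc` (4 bytes), so it starts at byte offset 4 and occupies 2 bytes.
Bytes at offsets 4..5: 5A 82.
Big-endian: lowest address holds the most-significant byte.
The bytes are already most-significant first: 0x5A82.

0x5A82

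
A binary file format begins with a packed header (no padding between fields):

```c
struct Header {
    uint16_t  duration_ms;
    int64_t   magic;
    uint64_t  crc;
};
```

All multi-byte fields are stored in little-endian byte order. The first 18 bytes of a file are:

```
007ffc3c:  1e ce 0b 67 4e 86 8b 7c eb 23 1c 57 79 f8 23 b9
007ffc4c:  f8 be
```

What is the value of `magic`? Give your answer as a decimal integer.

2588299349550065419

`magic` follows `duration_ms` (2 bytes), so it starts at byte offset 2 and occupies 8 bytes.
Bytes at offsets 2..9: 0B 67 4E 86 8B 7C EB 23.
Little-endian: lowest address holds the least-significant byte.
Reassemble most-significant byte first: 23 EB 7C 8B 86 4E 67 0B → 0x23EB7C8B864E670B.
0x23EB7C8B864E670B = 2588299349550065419.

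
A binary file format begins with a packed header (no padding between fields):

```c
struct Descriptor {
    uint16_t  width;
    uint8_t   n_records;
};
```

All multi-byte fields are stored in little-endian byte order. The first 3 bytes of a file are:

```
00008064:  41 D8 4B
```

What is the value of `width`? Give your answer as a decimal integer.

55361

`width` is the first field, at byte offset 0, occupying 2 bytes.
Bytes at offsets 0..1: 41 D8.
In little-endian order the low byte comes first in memory.
Reassemble most-significant byte first: D8 41 → 0xD841.
0xD841 = 55361.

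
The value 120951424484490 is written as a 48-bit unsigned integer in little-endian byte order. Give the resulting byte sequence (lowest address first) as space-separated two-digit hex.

120951424484490 in hexadecimal, padded to 48 bits, is 0x6E0132B1048A.
Split into bytes (most-significant first): 6E 01 32 B1 04 8A.
In little-endian order the low byte comes first in memory.
So at ascending addresses the bytes are 8A 04 B1 32 01 6E.

8A 04 B1 32 01 6E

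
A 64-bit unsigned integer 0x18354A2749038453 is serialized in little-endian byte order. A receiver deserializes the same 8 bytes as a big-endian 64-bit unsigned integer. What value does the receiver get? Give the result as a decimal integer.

6017938614800495896

Stored little-endian, the bytes at ascending addresses are 53 84 03 49 27 4A 35 18.
Read back as big-endian, the last byte is least significant, giving 0x53840349274A3518.
0x53840349274A3518 = 6017938614800495896.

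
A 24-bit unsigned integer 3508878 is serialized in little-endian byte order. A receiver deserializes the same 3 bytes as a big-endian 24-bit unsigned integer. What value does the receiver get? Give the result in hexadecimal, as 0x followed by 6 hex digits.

0x8E8A35

3508878 in 24-bit hexadecimal is 0x358A8E.
Stored little-endian, the bytes at ascending addresses are 8E 8A 35.
Read back as big-endian, the last byte is least significant, giving 0x8E8A35.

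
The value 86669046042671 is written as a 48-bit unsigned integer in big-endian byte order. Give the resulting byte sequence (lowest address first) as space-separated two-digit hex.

4E D3 35 B3 D0 2F

86669046042671 in hexadecimal, padded to 48 bits, is 0x4ED335B3D02F.
Split into bytes (most-significant first): 4E D3 35 B3 D0 2F.
In big-endian order the high byte comes first in memory.
So the memory order matches the most-significant-first order: 4E D3 35 B3 D0 2F.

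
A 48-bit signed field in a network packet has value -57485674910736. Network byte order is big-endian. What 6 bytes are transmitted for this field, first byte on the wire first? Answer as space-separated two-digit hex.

Two's complement of -57485674910736 in 48 bits: 57485674910736 = 0x34486D3B9410; invert → 0xCBB792C46BEF; add 1 → 0xCBB792C46BF0.
Split into bytes (most-significant first): CB B7 92 C4 6B F0.
Big-endian stores the most-significant byte at the lowest address.
So the memory order matches the most-significant-first order: CB B7 92 C4 6B F0.

CB B7 92 C4 6B F0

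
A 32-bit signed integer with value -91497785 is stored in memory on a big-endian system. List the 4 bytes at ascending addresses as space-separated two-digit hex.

Two's complement of -91497785 in 32 bits: 91497785 = 0x05742539; invert → 0xFA8BDAC6; add 1 → 0xFA8BDAC7.
Split into bytes (most-significant first): FA 8B DA C7.
In big-endian order the high byte comes first in memory.
So the memory order matches the most-significant-first order: FA 8B DA C7.

FA 8B DA C7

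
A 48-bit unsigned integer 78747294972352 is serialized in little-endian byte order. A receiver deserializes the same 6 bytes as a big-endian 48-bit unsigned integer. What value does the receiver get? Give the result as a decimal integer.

211353390849607

78747294972352 in 48-bit hexadecimal is 0x479EC88B39C0.
Stored little-endian, the bytes at ascending addresses are C0 39 8B C8 9E 47.
Read back as big-endian, the last byte is least significant, giving 0xC0398BC89E47.
0xC0398BC89E47 = 211353390849607.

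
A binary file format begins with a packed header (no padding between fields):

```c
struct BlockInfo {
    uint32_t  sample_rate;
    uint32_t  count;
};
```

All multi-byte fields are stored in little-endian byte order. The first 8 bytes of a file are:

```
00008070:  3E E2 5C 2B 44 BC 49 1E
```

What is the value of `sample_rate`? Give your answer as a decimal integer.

`sample_rate` is the first field, at byte offset 0, occupying 4 bytes.
Bytes at offsets 0..3: 3E E2 5C 2B.
In little-endian order the low byte comes first in memory.
Reassemble most-significant byte first: 2B 5C E2 3E → 0x2B5CE23E.
0x2B5CE23E = 727507518.

727507518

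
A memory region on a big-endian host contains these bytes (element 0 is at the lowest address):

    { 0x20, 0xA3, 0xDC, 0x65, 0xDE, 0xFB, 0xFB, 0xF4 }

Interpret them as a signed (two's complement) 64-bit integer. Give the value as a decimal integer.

2351965760508394484

Big-endian: lowest address holds the most-significant byte.
The bytes are already most-significant first: 0x20A3DC65DEFBFBF4.
0x20A3DC65DEFBFBF4 = 2351965760508394484.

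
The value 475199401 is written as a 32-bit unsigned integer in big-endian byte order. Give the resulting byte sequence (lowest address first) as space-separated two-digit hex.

475199401 in hexadecimal, padded to 32 bits, is 0x1C52F7A9.
Split into bytes (most-significant first): 1C 52 F7 A9.
In big-endian order the high byte comes first in memory.
So the memory order matches the most-significant-first order: 1C 52 F7 A9.

1C 52 F7 A9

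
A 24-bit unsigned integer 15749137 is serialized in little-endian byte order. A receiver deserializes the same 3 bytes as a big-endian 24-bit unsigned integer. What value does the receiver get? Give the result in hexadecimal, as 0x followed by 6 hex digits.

15749137 in 24-bit hexadecimal is 0xF05011.
Stored little-endian, the bytes at ascending addresses are 11 50 F0.
Read back as big-endian, the last byte is least significant, giving 0x1150F0.

0x1150F0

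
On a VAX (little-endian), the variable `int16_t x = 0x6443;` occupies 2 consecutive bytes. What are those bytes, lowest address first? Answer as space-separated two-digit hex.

43 64

Split into bytes (most-significant first): 64 43.
In little-endian order the low byte comes first in memory.
So at ascending addresses the bytes are 43 64.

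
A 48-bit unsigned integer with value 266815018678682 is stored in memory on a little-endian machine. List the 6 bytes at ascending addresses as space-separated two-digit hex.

266815018678682 in hexadecimal, padded to 48 bits, is 0xF2AAB668B99A.
Split into bytes (most-significant first): F2 AA B6 68 B9 9A.
Little-endian stores the least-significant byte at the lowest address.
So at ascending addresses the bytes are 9A B9 68 B6 AA F2.

9A B9 68 B6 AA F2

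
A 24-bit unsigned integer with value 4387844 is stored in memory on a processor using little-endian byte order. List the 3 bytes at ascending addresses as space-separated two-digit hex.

04 F4 42

4387844 in hexadecimal, padded to 24 bits, is 0x42F404.
Split into bytes (most-significant first): 42 F4 04.
Little-endian stores the least-significant byte at the lowest address.
So at ascending addresses the bytes are 04 F4 42.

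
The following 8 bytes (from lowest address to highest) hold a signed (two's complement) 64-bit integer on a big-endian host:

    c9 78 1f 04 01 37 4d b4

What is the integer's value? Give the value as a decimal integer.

Big-endian stores the most-significant byte at the lowest address.
The bytes are already most-significant first: 0xC9781F0401374DB4.
Top bit is set, so as a signed 64-bit value this is 0xC9781F0401374DB4 − 2^64 = -3929356572820025932.

-3929356572820025932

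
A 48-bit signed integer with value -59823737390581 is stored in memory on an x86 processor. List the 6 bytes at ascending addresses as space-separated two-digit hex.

Two's complement of -59823737390581 in 48 bits: 59823737390581 = 0x3668CC9DC5F5; invert → 0xC99733623A0A; add 1 → 0xC99733623A0B.
Split into bytes (most-significant first): C9 97 33 62 3A 0B.
In little-endian order the low byte comes first in memory.
So at ascending addresses the bytes are 0B 3A 62 33 97 C9.

0B 3A 62 33 97 C9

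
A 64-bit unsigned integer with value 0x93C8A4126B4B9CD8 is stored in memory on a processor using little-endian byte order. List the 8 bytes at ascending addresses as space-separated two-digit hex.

Split into bytes (most-significant first): 93 C8 A4 12 6B 4B 9C D8.
Little-endian: lowest address holds the least-significant byte.
So at ascending addresses the bytes are D8 9C 4B 6B 12 A4 C8 93.

D8 9C 4B 6B 12 A4 C8 93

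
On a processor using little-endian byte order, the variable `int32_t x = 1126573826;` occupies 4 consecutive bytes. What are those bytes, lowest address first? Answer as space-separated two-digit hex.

02 27 26 43

1126573826 in hexadecimal, padded to 32 bits, is 0x43262702.
Split into bytes (most-significant first): 43 26 27 02.
Little-endian: lowest address holds the least-significant byte.
So at ascending addresses the bytes are 02 27 26 43.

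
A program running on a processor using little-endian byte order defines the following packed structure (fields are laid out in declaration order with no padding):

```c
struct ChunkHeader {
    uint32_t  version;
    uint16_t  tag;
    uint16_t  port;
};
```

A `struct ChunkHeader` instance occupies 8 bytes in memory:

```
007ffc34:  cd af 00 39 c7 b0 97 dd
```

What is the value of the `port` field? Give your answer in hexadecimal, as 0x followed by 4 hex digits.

0xDD97

`port` follows `version` (4 B), `tag` (2 B), so it starts at offset 4 + 2 = 6 and occupies 2 bytes.
Bytes at offsets 6..7: 97 DD.
Little-endian stores the least-significant byte at the lowest address.
Reassemble most-significant byte first: DD 97 → 0xDD97.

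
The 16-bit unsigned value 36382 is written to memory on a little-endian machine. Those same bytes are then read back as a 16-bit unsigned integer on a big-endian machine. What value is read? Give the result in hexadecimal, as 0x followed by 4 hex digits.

36382 in 16-bit hexadecimal is 0x8E1E.
Stored little-endian, the bytes at ascending addresses are 1E 8E.
Read back as big-endian, the last byte is least significant, giving 0x1E8E.

0x1E8E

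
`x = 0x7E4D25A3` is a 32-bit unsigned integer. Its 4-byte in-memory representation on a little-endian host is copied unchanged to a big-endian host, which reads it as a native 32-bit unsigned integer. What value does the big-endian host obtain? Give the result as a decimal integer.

Stored little-endian, the bytes at ascending addresses are A3 25 4D 7E.
Read back as big-endian, the last byte is least significant, giving 0xA3254D7E.
0xA3254D7E = 2737130878.

2737130878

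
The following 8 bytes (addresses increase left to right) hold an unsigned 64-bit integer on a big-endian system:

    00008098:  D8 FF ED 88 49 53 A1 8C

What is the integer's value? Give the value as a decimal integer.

15636477600855204236

Big-endian: lowest address holds the most-significant byte.
The bytes are already most-significant first: 0xD8FFED884953A18C.
0xD8FFED884953A18C = 15636477600855204236.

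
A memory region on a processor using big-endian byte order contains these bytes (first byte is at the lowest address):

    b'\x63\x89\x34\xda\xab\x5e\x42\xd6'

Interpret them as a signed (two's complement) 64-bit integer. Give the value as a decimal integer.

Big-endian: lowest address holds the most-significant byte.
The bytes are already most-significant first: 0x638934DAAB5E42D6.
0x638934DAAB5E42D6 = 7172321995346821846.

7172321995346821846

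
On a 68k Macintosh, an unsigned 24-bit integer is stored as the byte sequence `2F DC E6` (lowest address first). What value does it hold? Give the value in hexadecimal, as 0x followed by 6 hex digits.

In big-endian order the high byte comes first in memory.
The bytes are already most-significant first: 0x2FDCE6.

0x2FDCE6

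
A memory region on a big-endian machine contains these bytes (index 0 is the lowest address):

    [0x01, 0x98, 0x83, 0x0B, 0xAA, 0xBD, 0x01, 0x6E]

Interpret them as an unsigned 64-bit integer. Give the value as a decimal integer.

Big-endian: lowest address holds the most-significant byte.
The bytes are already most-significant first: 0x0198830BAABD016E.
0x0198830BAABD016E = 114985876630339950.

114985876630339950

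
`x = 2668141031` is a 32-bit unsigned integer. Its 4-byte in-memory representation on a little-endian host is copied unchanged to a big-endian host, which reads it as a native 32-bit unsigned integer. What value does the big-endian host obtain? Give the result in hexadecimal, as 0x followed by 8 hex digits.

0xE799089F

2668141031 in 32-bit hexadecimal is 0x9F0899E7.
Stored little-endian, the bytes at ascending addresses are E7 99 08 9F.
Read back as big-endian, the last byte is least significant, giving 0xE799089F.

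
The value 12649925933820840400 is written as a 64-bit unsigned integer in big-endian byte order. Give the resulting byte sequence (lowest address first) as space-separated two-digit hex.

AF 8D 90 9D 58 64 89 D0

12649925933820840400 in hexadecimal, padded to 64 bits, is 0xAF8D909D586489D0.
Split into bytes (most-significant first): AF 8D 90 9D 58 64 89 D0.
In big-endian order the high byte comes first in memory.
So the memory order matches the most-significant-first order: AF 8D 90 9D 58 64 89 D0.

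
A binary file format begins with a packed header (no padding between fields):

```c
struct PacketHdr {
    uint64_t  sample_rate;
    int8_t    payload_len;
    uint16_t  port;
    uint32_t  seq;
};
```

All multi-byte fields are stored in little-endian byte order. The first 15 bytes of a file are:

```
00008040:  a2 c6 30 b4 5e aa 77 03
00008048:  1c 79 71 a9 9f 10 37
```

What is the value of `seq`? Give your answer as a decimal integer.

923836329

`seq` follows `sample_rate` (8 B), `payload_len` (1 B), `port` (2 B), so it starts at offset 8 + 1 + 2 = 11 and occupies 4 bytes.
Bytes at offsets 11..14: A9 9F 10 37.
Little-endian stores the least-significant byte at the lowest address.
Reassemble most-significant byte first: 37 10 9F A9 → 0x37109FA9.
0x37109FA9 = 923836329.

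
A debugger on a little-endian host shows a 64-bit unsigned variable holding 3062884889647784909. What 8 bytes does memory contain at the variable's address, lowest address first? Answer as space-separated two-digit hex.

3062884889647784909 in hexadecimal, padded to 64 bits, is 0x2A818D944B5E23CD.
Split into bytes (most-significant first): 2A 81 8D 94 4B 5E 23 CD.
Little-endian stores the least-significant byte at the lowest address.
So at ascending addresses the bytes are CD 23 5E 4B 94 8D 81 2A.

CD 23 5E 4B 94 8D 81 2A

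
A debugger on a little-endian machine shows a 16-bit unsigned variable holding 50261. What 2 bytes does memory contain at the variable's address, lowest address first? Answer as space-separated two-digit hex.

50261 in hexadecimal, padded to 16 bits, is 0xC455.
Split into bytes (most-significant first): C4 55.
Little-endian: lowest address holds the least-significant byte.
So at ascending addresses the bytes are 55 C4.

55 C4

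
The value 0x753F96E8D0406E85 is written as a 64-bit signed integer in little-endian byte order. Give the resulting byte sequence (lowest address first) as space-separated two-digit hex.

Split into bytes (most-significant first): 75 3F 96 E8 D0 40 6E 85.
Little-endian: lowest address holds the least-significant byte.
So at ascending addresses the bytes are 85 6E 40 D0 E8 96 3F 75.

85 6E 40 D0 E8 96 3F 75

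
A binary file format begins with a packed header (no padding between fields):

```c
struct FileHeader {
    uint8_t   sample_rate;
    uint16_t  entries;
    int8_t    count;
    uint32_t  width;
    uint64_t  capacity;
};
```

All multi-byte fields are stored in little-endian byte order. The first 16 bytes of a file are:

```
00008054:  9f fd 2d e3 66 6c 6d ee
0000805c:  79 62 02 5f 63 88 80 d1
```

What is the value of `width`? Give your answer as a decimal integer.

`width` follows `sample_rate` (1 B), `entries` (2 B), `count` (1 B), so it starts at offset 1 + 2 + 1 = 4 and occupies 4 bytes.
Bytes at offsets 4..7: 66 6C 6D EE.
Little-endian: lowest address holds the least-significant byte.
Reassemble most-significant byte first: EE 6D 6C 66 → 0xEE6D6C66.
0xEE6D6C66 = 4000148582.

4000148582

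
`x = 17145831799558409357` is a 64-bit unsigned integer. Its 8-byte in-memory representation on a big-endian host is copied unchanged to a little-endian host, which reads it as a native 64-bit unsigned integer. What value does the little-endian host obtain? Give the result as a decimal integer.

17145831799558409357 in 64-bit hexadecimal is 0xEDF23B2DDF468C8D.
Stored big-endian, the bytes at ascending addresses are ED F2 3B 2D DF 46 8C 8D.
Read back as little-endian, the first byte is least significant, giving 0x8D8C46DF2D3BF2ED.
0x8D8C46DF2D3BF2ED = 10199605180437885677.

10199605180437885677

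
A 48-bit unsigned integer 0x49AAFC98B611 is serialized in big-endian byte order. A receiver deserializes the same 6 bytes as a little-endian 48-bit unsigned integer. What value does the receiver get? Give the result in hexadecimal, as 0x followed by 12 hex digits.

0x11B698FCAA49

Stored big-endian, the bytes at ascending addresses are 49 AA FC 98 B6 11.
Read back as little-endian, the first byte is least significant, giving 0x11B698FCAA49.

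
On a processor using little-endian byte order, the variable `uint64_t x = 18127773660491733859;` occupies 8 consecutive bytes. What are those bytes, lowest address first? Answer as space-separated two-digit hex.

18127773660491733859 in hexadecimal, padded to 64 bits, is 0xFB92CA19624ADB63.
Split into bytes (most-significant first): FB 92 CA 19 62 4A DB 63.
In little-endian order the low byte comes first in memory.
So at ascending addresses the bytes are 63 DB 4A 62 19 CA 92 FB.

63 DB 4A 62 19 CA 92 FB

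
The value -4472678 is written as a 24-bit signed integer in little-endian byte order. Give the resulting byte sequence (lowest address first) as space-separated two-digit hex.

Two's complement of -4472678 in 24 bits: 4472678 = 0x443F66; invert → 0xBBC099; add 1 → 0xBBC09A.
Split into bytes (most-significant first): BB C0 9A.
Little-endian stores the least-significant byte at the lowest address.
So at ascending addresses the bytes are 9A C0 BB.

9A C0 BB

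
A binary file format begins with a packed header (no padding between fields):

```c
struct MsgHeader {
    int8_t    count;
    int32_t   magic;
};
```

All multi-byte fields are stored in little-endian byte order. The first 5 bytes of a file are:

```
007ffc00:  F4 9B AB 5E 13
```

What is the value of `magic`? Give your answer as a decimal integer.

324971419

`magic` follows `count` (1 byte), so it starts at byte offset 1 and occupies 4 bytes.
Bytes at offsets 1..4: 9B AB 5E 13.
Little-endian stores the least-significant byte at the lowest address.
Reassemble most-significant byte first: 13 5E AB 9B → 0x135EAB9B.
0x135EAB9B = 324971419.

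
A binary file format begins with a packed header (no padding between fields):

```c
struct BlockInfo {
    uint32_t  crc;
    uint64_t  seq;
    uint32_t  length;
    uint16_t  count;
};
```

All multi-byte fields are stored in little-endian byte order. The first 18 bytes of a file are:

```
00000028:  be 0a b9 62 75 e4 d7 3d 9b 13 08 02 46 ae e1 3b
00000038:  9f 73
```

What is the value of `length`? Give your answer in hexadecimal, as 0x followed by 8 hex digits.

0x3BE1AE46

`length` follows `crc` (4 B), `seq` (8 B), so it starts at offset 4 + 8 = 12 and occupies 4 bytes.
Bytes at offsets 12..15: 46 AE E1 3B.
In little-endian order the low byte comes first in memory.
Reassemble most-significant byte first: 3B E1 AE 46 → 0x3BE1AE46.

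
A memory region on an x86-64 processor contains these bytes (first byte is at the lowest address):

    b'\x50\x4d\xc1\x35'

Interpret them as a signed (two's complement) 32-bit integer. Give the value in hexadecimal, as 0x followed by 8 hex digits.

0x35C14D50

Little-endian: lowest address holds the least-significant byte.
Reassemble most-significant byte first: 35 C1 4D 50 → 0x35C14D50.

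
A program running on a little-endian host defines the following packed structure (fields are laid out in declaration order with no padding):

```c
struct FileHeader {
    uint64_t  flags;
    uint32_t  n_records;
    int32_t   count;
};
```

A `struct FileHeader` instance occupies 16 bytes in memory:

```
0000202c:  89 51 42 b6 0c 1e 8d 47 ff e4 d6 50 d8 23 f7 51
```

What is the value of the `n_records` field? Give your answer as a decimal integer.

`n_records` follows `flags` (8 bytes), so it starts at byte offset 8 and occupies 4 bytes.
Bytes at offsets 8..11: FF E4 D6 50.
In little-endian order the low byte comes first in memory.
Reassemble most-significant byte first: 50 D6 E4 FF → 0x50D6E4FF.
0x50D6E4FF = 1356260607.

1356260607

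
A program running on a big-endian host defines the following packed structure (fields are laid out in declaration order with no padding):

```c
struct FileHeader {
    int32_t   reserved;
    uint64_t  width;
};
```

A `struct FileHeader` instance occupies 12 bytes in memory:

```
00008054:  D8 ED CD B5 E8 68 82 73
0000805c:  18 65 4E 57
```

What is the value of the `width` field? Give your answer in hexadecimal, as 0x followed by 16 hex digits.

0xE868827318654E57

`width` follows `reserved` (4 bytes), so it starts at byte offset 4 and occupies 8 bytes.
Bytes at offsets 4..11: E8 68 82 73 18 65 4E 57.
In big-endian order the high byte comes first in memory.
The bytes are already most-significant first: 0xE868827318654E57.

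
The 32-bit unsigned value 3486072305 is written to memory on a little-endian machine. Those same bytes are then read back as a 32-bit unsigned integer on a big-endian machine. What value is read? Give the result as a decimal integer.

3486072305 in 32-bit hexadecimal is 0xCFC93DF1.
Stored little-endian, the bytes at ascending addresses are F1 3D C9 CF.
Read back as big-endian, the last byte is least significant, giving 0xF13DC9CF.
0xF13DC9CF = 4047358415.

4047358415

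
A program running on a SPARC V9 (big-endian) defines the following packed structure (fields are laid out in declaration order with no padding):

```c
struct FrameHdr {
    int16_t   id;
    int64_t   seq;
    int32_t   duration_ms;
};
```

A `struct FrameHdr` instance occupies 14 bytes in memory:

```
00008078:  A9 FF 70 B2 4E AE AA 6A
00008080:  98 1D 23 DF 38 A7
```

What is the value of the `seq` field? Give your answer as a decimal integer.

8120639590192814109

`seq` follows `id` (2 bytes), so it starts at byte offset 2 and occupies 8 bytes.
Bytes at offsets 2..9: 70 B2 4E AE AA 6A 98 1D.
Big-endian stores the most-significant byte at the lowest address.
The bytes are already most-significant first: 0x70B24EAEAA6A981D.
0x70B24EAEAA6A981D = 8120639590192814109.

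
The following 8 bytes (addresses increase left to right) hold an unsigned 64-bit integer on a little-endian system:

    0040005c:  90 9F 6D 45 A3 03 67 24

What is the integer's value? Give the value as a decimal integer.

Little-endian stores the least-significant byte at the lowest address.
Reassemble most-significant byte first: 24 67 03 A3 45 6D 9F 90 → 0x246703A3456D9F90.
0x246703A3456D9F90 = 2623069307745968016.

2623069307745968016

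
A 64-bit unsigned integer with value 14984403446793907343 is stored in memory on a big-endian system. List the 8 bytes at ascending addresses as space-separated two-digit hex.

14984403446793907343 in hexadecimal, padded to 64 bits, is 0xCFF34B8B494A2C8F.
Split into bytes (most-significant first): CF F3 4B 8B 49 4A 2C 8F.
Big-endian: lowest address holds the most-significant byte.
So the memory order matches the most-significant-first order: CF F3 4B 8B 49 4A 2C 8F.

CF F3 4B 8B 49 4A 2C 8F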